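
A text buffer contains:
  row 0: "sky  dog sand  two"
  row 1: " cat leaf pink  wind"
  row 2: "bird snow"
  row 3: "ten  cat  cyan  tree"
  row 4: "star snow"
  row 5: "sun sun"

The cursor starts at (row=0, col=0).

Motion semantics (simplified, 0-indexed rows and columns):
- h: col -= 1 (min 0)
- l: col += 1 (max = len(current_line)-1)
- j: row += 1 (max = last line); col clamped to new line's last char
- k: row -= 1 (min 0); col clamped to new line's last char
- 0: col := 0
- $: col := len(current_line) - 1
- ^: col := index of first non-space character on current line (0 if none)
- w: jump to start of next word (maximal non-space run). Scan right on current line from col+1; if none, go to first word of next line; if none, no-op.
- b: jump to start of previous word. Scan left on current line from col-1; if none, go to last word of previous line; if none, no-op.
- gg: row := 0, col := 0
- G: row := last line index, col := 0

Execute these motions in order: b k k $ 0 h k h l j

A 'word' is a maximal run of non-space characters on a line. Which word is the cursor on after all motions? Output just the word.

Answer: cat

Derivation:
After 1 (b): row=0 col=0 char='s'
After 2 (k): row=0 col=0 char='s'
After 3 (k): row=0 col=0 char='s'
After 4 ($): row=0 col=17 char='o'
After 5 (0): row=0 col=0 char='s'
After 6 (h): row=0 col=0 char='s'
After 7 (k): row=0 col=0 char='s'
After 8 (h): row=0 col=0 char='s'
After 9 (l): row=0 col=1 char='k'
After 10 (j): row=1 col=1 char='c'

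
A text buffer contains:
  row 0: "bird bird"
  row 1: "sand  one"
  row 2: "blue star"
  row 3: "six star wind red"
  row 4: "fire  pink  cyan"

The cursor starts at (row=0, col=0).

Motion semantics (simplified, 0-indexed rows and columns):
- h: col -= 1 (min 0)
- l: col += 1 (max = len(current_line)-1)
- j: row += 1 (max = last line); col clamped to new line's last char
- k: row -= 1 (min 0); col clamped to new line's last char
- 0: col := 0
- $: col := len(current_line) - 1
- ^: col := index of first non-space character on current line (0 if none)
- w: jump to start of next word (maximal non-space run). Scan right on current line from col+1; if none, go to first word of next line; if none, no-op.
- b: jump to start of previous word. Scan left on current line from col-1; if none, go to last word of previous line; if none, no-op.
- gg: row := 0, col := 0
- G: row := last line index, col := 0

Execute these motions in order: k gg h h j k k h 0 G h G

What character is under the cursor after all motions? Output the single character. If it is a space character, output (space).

Answer: f

Derivation:
After 1 (k): row=0 col=0 char='b'
After 2 (gg): row=0 col=0 char='b'
After 3 (h): row=0 col=0 char='b'
After 4 (h): row=0 col=0 char='b'
After 5 (j): row=1 col=0 char='s'
After 6 (k): row=0 col=0 char='b'
After 7 (k): row=0 col=0 char='b'
After 8 (h): row=0 col=0 char='b'
After 9 (0): row=0 col=0 char='b'
After 10 (G): row=4 col=0 char='f'
After 11 (h): row=4 col=0 char='f'
After 12 (G): row=4 col=0 char='f'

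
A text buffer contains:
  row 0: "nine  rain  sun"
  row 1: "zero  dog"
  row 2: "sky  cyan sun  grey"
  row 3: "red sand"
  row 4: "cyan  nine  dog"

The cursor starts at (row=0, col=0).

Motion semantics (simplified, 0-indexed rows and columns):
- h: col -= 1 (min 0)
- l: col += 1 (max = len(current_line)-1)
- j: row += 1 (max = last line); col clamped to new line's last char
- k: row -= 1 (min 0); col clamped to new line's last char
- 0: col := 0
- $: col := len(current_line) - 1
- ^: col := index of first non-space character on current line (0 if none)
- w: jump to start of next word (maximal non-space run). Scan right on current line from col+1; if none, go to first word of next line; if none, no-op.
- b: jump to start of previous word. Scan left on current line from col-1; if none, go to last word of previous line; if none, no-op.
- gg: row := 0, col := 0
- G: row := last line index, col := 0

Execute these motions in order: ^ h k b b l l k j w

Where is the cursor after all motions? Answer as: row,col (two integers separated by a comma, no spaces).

After 1 (^): row=0 col=0 char='n'
After 2 (h): row=0 col=0 char='n'
After 3 (k): row=0 col=0 char='n'
After 4 (b): row=0 col=0 char='n'
After 5 (b): row=0 col=0 char='n'
After 6 (l): row=0 col=1 char='i'
After 7 (l): row=0 col=2 char='n'
After 8 (k): row=0 col=2 char='n'
After 9 (j): row=1 col=2 char='r'
After 10 (w): row=1 col=6 char='d'

Answer: 1,6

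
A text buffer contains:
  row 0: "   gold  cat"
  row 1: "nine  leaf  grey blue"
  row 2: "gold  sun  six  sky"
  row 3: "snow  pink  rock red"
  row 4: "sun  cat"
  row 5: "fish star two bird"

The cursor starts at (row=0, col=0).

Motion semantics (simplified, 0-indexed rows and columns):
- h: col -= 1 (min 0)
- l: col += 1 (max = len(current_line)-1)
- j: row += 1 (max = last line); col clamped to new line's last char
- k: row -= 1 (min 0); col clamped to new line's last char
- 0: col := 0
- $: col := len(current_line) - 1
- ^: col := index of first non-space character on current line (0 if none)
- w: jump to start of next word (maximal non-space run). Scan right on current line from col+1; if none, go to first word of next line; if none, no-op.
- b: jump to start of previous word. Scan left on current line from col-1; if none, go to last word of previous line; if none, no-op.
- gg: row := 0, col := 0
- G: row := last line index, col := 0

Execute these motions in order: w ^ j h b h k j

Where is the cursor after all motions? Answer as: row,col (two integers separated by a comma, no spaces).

After 1 (w): row=0 col=3 char='g'
After 2 (^): row=0 col=3 char='g'
After 3 (j): row=1 col=3 char='e'
After 4 (h): row=1 col=2 char='n'
After 5 (b): row=1 col=0 char='n'
After 6 (h): row=1 col=0 char='n'
After 7 (k): row=0 col=0 char='_'
After 8 (j): row=1 col=0 char='n'

Answer: 1,0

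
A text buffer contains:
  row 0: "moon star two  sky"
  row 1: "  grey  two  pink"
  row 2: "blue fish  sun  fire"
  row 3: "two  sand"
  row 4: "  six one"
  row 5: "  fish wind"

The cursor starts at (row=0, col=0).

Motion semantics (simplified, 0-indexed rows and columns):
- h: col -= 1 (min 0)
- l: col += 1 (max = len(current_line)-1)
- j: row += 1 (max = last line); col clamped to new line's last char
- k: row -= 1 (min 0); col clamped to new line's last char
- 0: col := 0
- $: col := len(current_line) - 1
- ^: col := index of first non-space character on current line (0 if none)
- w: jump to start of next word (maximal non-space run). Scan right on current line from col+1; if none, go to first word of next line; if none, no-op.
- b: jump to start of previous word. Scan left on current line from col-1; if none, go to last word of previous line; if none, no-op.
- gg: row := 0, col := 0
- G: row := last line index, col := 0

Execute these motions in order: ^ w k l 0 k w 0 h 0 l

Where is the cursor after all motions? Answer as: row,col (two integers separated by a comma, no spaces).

After 1 (^): row=0 col=0 char='m'
After 2 (w): row=0 col=5 char='s'
After 3 (k): row=0 col=5 char='s'
After 4 (l): row=0 col=6 char='t'
After 5 (0): row=0 col=0 char='m'
After 6 (k): row=0 col=0 char='m'
After 7 (w): row=0 col=5 char='s'
After 8 (0): row=0 col=0 char='m'
After 9 (h): row=0 col=0 char='m'
After 10 (0): row=0 col=0 char='m'
After 11 (l): row=0 col=1 char='o'

Answer: 0,1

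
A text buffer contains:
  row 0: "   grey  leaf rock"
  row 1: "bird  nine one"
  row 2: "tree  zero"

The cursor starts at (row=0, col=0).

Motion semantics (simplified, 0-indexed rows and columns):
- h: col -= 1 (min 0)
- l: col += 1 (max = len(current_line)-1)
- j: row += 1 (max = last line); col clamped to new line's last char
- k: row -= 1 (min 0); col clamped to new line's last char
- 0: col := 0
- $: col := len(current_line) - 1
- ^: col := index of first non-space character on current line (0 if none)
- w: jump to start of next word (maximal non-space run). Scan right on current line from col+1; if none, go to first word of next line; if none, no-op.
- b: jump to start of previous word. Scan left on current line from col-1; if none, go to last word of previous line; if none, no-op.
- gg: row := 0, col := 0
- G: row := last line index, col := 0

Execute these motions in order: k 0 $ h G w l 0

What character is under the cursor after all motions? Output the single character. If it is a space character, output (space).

After 1 (k): row=0 col=0 char='_'
After 2 (0): row=0 col=0 char='_'
After 3 ($): row=0 col=17 char='k'
After 4 (h): row=0 col=16 char='c'
After 5 (G): row=2 col=0 char='t'
After 6 (w): row=2 col=6 char='z'
After 7 (l): row=2 col=7 char='e'
After 8 (0): row=2 col=0 char='t'

Answer: t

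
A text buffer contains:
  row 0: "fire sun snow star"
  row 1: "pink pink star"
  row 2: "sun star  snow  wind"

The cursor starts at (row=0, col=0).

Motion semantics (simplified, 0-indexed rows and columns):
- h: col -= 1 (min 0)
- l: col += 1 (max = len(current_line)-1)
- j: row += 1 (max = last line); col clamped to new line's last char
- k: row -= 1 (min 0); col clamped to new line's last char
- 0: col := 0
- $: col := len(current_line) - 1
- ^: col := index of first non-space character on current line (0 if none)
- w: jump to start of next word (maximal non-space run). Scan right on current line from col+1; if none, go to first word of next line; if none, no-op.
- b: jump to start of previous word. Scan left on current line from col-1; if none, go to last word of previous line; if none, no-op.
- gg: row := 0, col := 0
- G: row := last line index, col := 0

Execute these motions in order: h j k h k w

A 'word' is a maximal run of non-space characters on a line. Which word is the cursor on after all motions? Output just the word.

Answer: sun

Derivation:
After 1 (h): row=0 col=0 char='f'
After 2 (j): row=1 col=0 char='p'
After 3 (k): row=0 col=0 char='f'
After 4 (h): row=0 col=0 char='f'
After 5 (k): row=0 col=0 char='f'
After 6 (w): row=0 col=5 char='s'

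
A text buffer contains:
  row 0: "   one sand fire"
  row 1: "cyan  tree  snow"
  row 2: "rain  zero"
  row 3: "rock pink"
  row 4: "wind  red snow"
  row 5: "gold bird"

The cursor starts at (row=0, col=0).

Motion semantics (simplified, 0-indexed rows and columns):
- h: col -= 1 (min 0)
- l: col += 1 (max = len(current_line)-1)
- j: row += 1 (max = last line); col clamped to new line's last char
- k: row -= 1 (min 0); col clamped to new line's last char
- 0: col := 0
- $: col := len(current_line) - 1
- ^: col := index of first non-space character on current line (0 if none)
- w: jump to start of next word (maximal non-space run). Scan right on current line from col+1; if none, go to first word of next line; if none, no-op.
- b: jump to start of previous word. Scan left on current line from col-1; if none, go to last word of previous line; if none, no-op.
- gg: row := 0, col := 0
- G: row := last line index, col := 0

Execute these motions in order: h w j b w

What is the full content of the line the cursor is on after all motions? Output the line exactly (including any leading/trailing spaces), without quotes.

Answer: cyan  tree  snow

Derivation:
After 1 (h): row=0 col=0 char='_'
After 2 (w): row=0 col=3 char='o'
After 3 (j): row=1 col=3 char='n'
After 4 (b): row=1 col=0 char='c'
After 5 (w): row=1 col=6 char='t'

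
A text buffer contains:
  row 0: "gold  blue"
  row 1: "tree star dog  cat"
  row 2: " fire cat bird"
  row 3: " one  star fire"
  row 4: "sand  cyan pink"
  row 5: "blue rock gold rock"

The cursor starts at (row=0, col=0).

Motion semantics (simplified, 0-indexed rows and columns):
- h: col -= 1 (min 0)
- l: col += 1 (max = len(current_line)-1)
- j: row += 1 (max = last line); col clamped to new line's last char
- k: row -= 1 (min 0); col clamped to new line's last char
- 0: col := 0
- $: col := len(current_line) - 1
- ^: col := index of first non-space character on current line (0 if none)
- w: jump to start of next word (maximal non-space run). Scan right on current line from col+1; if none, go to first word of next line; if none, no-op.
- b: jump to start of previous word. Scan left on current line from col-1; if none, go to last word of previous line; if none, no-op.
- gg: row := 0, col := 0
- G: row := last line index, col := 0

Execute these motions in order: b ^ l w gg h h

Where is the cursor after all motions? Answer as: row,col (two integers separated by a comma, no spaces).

After 1 (b): row=0 col=0 char='g'
After 2 (^): row=0 col=0 char='g'
After 3 (l): row=0 col=1 char='o'
After 4 (w): row=0 col=6 char='b'
After 5 (gg): row=0 col=0 char='g'
After 6 (h): row=0 col=0 char='g'
After 7 (h): row=0 col=0 char='g'

Answer: 0,0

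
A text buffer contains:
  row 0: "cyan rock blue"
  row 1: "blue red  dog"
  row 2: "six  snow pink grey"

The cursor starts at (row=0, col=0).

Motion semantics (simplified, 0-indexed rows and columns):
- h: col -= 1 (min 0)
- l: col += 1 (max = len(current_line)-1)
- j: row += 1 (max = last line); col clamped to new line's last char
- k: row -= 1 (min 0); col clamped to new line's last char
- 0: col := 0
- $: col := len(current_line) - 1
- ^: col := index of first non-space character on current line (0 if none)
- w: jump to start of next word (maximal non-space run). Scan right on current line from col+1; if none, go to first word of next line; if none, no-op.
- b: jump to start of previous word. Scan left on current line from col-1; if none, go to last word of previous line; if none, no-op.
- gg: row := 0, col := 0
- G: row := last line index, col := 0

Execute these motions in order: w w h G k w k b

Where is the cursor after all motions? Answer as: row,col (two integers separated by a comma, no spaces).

After 1 (w): row=0 col=5 char='r'
After 2 (w): row=0 col=10 char='b'
After 3 (h): row=0 col=9 char='_'
After 4 (G): row=2 col=0 char='s'
After 5 (k): row=1 col=0 char='b'
After 6 (w): row=1 col=5 char='r'
After 7 (k): row=0 col=5 char='r'
After 8 (b): row=0 col=0 char='c'

Answer: 0,0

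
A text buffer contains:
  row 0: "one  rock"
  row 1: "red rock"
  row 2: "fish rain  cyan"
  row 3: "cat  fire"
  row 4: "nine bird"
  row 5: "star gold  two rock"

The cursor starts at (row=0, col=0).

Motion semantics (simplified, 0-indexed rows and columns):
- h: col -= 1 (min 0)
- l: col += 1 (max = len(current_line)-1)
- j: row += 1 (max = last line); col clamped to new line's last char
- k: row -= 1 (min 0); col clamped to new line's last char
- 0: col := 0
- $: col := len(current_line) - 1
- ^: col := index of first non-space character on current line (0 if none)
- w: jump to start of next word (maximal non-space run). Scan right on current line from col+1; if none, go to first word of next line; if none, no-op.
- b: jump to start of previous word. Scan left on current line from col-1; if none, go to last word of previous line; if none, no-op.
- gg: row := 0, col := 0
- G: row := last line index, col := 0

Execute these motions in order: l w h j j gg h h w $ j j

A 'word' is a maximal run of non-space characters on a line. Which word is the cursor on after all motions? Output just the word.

After 1 (l): row=0 col=1 char='n'
After 2 (w): row=0 col=5 char='r'
After 3 (h): row=0 col=4 char='_'
After 4 (j): row=1 col=4 char='r'
After 5 (j): row=2 col=4 char='_'
After 6 (gg): row=0 col=0 char='o'
After 7 (h): row=0 col=0 char='o'
After 8 (h): row=0 col=0 char='o'
After 9 (w): row=0 col=5 char='r'
After 10 ($): row=0 col=8 char='k'
After 11 (j): row=1 col=7 char='k'
After 12 (j): row=2 col=7 char='i'

Answer: rain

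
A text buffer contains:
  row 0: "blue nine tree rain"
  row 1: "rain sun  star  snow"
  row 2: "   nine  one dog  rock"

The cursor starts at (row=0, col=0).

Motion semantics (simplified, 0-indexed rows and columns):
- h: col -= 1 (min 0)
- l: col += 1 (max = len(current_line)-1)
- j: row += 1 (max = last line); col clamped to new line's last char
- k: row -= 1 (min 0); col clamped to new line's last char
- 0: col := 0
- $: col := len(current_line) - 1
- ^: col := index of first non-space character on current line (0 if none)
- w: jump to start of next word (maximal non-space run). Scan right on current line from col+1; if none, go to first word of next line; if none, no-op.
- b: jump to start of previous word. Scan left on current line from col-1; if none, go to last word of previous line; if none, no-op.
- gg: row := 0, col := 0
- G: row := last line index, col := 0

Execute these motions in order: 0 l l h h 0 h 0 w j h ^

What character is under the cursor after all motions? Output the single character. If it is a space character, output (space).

After 1 (0): row=0 col=0 char='b'
After 2 (l): row=0 col=1 char='l'
After 3 (l): row=0 col=2 char='u'
After 4 (h): row=0 col=1 char='l'
After 5 (h): row=0 col=0 char='b'
After 6 (0): row=0 col=0 char='b'
After 7 (h): row=0 col=0 char='b'
After 8 (0): row=0 col=0 char='b'
After 9 (w): row=0 col=5 char='n'
After 10 (j): row=1 col=5 char='s'
After 11 (h): row=1 col=4 char='_'
After 12 (^): row=1 col=0 char='r'

Answer: r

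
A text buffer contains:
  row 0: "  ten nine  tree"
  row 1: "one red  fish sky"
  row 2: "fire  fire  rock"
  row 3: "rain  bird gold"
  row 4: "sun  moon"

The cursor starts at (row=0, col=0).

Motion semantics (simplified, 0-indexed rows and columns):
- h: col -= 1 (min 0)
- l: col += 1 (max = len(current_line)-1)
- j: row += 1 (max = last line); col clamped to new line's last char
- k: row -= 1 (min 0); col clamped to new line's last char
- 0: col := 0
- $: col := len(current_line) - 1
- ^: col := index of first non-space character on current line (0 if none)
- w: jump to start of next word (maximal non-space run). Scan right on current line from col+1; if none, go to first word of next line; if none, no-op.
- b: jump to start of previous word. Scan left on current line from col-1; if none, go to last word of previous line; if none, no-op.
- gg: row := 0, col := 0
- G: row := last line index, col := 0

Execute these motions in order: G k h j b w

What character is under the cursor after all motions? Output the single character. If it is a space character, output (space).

Answer: s

Derivation:
After 1 (G): row=4 col=0 char='s'
After 2 (k): row=3 col=0 char='r'
After 3 (h): row=3 col=0 char='r'
After 4 (j): row=4 col=0 char='s'
After 5 (b): row=3 col=11 char='g'
After 6 (w): row=4 col=0 char='s'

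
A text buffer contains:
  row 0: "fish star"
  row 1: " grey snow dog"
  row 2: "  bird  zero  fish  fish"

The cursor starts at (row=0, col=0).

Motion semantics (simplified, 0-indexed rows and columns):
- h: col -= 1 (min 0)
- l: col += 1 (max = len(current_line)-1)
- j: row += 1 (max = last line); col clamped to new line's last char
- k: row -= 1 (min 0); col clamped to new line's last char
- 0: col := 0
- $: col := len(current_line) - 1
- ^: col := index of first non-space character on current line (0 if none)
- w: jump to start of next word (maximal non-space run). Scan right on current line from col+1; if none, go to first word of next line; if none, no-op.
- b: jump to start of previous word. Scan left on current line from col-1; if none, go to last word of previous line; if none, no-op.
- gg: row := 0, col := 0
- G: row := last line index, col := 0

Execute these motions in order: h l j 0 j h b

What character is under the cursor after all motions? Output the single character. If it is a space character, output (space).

Answer: d

Derivation:
After 1 (h): row=0 col=0 char='f'
After 2 (l): row=0 col=1 char='i'
After 3 (j): row=1 col=1 char='g'
After 4 (0): row=1 col=0 char='_'
After 5 (j): row=2 col=0 char='_'
After 6 (h): row=2 col=0 char='_'
After 7 (b): row=1 col=11 char='d'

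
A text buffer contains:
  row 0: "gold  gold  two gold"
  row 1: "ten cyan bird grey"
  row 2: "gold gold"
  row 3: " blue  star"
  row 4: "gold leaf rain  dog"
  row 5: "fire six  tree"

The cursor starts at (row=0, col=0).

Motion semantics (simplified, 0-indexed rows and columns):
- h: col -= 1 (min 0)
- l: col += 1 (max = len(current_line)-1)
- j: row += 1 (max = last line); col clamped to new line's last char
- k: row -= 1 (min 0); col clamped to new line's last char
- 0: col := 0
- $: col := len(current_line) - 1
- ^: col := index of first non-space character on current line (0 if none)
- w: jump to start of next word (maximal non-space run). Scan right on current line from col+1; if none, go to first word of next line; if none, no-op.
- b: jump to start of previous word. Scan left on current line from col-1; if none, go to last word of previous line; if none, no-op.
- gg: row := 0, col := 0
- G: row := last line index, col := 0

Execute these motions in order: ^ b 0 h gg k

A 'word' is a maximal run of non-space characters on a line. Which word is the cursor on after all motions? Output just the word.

After 1 (^): row=0 col=0 char='g'
After 2 (b): row=0 col=0 char='g'
After 3 (0): row=0 col=0 char='g'
After 4 (h): row=0 col=0 char='g'
After 5 (gg): row=0 col=0 char='g'
After 6 (k): row=0 col=0 char='g'

Answer: gold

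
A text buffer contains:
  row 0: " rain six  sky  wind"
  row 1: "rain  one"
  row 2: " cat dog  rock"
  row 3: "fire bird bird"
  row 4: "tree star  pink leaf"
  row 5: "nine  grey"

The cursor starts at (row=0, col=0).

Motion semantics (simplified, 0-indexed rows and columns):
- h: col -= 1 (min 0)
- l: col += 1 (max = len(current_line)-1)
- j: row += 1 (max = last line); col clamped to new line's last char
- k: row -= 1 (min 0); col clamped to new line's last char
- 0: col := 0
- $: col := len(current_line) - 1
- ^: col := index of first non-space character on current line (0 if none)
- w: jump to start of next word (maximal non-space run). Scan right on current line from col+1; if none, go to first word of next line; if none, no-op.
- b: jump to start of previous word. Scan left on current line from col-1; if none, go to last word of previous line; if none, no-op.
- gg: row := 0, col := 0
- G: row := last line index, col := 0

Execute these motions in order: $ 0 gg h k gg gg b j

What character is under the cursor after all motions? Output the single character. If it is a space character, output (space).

After 1 ($): row=0 col=19 char='d'
After 2 (0): row=0 col=0 char='_'
After 3 (gg): row=0 col=0 char='_'
After 4 (h): row=0 col=0 char='_'
After 5 (k): row=0 col=0 char='_'
After 6 (gg): row=0 col=0 char='_'
After 7 (gg): row=0 col=0 char='_'
After 8 (b): row=0 col=0 char='_'
After 9 (j): row=1 col=0 char='r'

Answer: r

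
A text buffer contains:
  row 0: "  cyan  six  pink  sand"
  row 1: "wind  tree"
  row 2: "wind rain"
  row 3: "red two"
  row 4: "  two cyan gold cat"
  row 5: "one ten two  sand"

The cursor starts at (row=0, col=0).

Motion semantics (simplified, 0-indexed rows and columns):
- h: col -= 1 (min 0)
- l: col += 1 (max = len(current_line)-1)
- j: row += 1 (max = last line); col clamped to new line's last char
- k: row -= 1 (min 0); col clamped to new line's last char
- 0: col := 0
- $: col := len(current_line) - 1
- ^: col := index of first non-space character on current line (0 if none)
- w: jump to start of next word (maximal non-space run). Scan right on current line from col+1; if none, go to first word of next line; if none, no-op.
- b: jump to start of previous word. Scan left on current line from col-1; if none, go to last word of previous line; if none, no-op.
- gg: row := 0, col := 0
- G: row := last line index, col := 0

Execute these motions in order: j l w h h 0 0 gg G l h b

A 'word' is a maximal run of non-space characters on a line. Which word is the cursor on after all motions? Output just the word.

Answer: cat

Derivation:
After 1 (j): row=1 col=0 char='w'
After 2 (l): row=1 col=1 char='i'
After 3 (w): row=1 col=6 char='t'
After 4 (h): row=1 col=5 char='_'
After 5 (h): row=1 col=4 char='_'
After 6 (0): row=1 col=0 char='w'
After 7 (0): row=1 col=0 char='w'
After 8 (gg): row=0 col=0 char='_'
After 9 (G): row=5 col=0 char='o'
After 10 (l): row=5 col=1 char='n'
After 11 (h): row=5 col=0 char='o'
After 12 (b): row=4 col=16 char='c'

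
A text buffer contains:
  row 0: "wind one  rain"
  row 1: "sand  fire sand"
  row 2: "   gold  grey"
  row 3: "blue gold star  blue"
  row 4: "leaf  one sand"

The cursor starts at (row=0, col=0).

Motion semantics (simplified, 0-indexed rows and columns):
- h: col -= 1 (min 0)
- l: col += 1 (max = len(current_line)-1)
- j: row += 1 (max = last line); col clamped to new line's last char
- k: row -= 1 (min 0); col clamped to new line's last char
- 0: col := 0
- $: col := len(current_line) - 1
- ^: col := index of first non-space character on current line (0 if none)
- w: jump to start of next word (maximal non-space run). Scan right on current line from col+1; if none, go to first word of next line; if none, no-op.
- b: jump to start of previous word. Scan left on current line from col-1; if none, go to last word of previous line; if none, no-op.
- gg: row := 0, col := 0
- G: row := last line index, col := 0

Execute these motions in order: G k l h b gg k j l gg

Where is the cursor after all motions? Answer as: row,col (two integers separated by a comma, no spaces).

Answer: 0,0

Derivation:
After 1 (G): row=4 col=0 char='l'
After 2 (k): row=3 col=0 char='b'
After 3 (l): row=3 col=1 char='l'
After 4 (h): row=3 col=0 char='b'
After 5 (b): row=2 col=9 char='g'
After 6 (gg): row=0 col=0 char='w'
After 7 (k): row=0 col=0 char='w'
After 8 (j): row=1 col=0 char='s'
After 9 (l): row=1 col=1 char='a'
After 10 (gg): row=0 col=0 char='w'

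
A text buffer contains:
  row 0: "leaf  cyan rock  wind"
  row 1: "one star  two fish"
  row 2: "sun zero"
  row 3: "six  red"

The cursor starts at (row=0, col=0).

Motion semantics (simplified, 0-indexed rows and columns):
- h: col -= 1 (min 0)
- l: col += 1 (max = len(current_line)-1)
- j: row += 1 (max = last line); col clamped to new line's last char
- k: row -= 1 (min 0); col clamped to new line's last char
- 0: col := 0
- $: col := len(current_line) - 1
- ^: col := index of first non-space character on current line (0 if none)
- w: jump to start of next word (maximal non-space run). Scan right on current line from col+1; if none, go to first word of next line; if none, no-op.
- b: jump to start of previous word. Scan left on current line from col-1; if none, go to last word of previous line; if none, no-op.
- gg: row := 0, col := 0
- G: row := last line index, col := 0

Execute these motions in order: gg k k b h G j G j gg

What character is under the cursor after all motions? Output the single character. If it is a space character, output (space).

After 1 (gg): row=0 col=0 char='l'
After 2 (k): row=0 col=0 char='l'
After 3 (k): row=0 col=0 char='l'
After 4 (b): row=0 col=0 char='l'
After 5 (h): row=0 col=0 char='l'
After 6 (G): row=3 col=0 char='s'
After 7 (j): row=3 col=0 char='s'
After 8 (G): row=3 col=0 char='s'
After 9 (j): row=3 col=0 char='s'
After 10 (gg): row=0 col=0 char='l'

Answer: l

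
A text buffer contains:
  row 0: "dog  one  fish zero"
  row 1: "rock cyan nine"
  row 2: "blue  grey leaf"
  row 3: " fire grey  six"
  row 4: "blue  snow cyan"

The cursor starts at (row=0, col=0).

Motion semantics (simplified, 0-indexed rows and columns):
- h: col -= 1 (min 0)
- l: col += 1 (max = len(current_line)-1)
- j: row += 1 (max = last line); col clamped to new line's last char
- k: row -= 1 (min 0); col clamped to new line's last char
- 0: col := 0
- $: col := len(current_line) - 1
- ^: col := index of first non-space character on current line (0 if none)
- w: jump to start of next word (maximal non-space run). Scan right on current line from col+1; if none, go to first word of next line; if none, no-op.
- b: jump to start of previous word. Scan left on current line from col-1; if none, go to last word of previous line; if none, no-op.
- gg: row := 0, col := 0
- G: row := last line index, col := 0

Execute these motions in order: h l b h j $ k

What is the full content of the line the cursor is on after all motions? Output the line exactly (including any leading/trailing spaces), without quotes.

Answer: dog  one  fish zero

Derivation:
After 1 (h): row=0 col=0 char='d'
After 2 (l): row=0 col=1 char='o'
After 3 (b): row=0 col=0 char='d'
After 4 (h): row=0 col=0 char='d'
After 5 (j): row=1 col=0 char='r'
After 6 ($): row=1 col=13 char='e'
After 7 (k): row=0 col=13 char='h'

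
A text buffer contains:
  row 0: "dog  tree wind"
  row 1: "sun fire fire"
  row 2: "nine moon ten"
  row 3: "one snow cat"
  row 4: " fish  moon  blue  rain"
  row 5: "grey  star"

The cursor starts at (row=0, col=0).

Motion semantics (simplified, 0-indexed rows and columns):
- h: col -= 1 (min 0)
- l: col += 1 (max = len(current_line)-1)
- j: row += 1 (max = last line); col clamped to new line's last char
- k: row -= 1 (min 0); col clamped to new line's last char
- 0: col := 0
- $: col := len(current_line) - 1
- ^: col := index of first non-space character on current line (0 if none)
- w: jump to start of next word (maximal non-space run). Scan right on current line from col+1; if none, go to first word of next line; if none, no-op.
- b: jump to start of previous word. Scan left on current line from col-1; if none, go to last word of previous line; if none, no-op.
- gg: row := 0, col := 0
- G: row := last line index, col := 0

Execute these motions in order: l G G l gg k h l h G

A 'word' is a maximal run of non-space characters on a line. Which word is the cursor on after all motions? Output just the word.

Answer: grey

Derivation:
After 1 (l): row=0 col=1 char='o'
After 2 (G): row=5 col=0 char='g'
After 3 (G): row=5 col=0 char='g'
After 4 (l): row=5 col=1 char='r'
After 5 (gg): row=0 col=0 char='d'
After 6 (k): row=0 col=0 char='d'
After 7 (h): row=0 col=0 char='d'
After 8 (l): row=0 col=1 char='o'
After 9 (h): row=0 col=0 char='d'
After 10 (G): row=5 col=0 char='g'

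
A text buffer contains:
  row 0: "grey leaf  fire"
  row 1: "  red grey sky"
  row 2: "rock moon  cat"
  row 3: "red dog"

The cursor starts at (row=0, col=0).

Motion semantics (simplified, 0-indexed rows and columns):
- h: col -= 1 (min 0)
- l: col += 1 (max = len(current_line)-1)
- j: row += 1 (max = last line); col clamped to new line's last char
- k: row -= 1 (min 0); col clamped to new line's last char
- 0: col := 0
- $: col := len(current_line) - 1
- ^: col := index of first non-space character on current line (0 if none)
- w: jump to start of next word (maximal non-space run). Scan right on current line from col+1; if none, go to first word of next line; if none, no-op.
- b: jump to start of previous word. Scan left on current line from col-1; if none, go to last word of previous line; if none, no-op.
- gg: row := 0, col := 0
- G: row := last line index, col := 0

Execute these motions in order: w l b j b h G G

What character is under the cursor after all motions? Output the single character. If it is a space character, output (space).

After 1 (w): row=0 col=5 char='l'
After 2 (l): row=0 col=6 char='e'
After 3 (b): row=0 col=5 char='l'
After 4 (j): row=1 col=5 char='_'
After 5 (b): row=1 col=2 char='r'
After 6 (h): row=1 col=1 char='_'
After 7 (G): row=3 col=0 char='r'
After 8 (G): row=3 col=0 char='r'

Answer: r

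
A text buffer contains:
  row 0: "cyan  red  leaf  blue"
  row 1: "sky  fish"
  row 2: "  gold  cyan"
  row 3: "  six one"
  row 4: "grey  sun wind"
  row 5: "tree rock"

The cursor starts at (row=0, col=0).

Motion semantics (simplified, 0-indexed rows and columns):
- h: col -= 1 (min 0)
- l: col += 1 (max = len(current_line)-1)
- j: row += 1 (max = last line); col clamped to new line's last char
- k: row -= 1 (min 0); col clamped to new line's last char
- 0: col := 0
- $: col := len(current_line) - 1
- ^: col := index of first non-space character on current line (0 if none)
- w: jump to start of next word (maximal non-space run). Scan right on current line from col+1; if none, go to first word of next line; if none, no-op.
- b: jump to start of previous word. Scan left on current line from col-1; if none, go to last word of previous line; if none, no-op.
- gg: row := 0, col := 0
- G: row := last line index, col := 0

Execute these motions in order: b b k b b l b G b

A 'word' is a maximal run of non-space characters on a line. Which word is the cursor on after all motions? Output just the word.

After 1 (b): row=0 col=0 char='c'
After 2 (b): row=0 col=0 char='c'
After 3 (k): row=0 col=0 char='c'
After 4 (b): row=0 col=0 char='c'
After 5 (b): row=0 col=0 char='c'
After 6 (l): row=0 col=1 char='y'
After 7 (b): row=0 col=0 char='c'
After 8 (G): row=5 col=0 char='t'
After 9 (b): row=4 col=10 char='w'

Answer: wind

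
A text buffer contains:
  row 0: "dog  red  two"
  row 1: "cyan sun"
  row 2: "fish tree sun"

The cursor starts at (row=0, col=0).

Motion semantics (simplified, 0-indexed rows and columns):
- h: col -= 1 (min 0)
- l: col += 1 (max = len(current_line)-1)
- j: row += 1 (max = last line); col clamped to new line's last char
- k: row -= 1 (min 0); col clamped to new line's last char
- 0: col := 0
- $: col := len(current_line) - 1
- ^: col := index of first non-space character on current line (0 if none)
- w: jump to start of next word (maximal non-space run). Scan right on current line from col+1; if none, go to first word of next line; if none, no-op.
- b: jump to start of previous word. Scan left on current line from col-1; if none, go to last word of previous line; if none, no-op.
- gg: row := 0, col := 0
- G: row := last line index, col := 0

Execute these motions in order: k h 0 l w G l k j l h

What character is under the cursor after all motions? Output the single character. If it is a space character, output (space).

After 1 (k): row=0 col=0 char='d'
After 2 (h): row=0 col=0 char='d'
After 3 (0): row=0 col=0 char='d'
After 4 (l): row=0 col=1 char='o'
After 5 (w): row=0 col=5 char='r'
After 6 (G): row=2 col=0 char='f'
After 7 (l): row=2 col=1 char='i'
After 8 (k): row=1 col=1 char='y'
After 9 (j): row=2 col=1 char='i'
After 10 (l): row=2 col=2 char='s'
After 11 (h): row=2 col=1 char='i'

Answer: i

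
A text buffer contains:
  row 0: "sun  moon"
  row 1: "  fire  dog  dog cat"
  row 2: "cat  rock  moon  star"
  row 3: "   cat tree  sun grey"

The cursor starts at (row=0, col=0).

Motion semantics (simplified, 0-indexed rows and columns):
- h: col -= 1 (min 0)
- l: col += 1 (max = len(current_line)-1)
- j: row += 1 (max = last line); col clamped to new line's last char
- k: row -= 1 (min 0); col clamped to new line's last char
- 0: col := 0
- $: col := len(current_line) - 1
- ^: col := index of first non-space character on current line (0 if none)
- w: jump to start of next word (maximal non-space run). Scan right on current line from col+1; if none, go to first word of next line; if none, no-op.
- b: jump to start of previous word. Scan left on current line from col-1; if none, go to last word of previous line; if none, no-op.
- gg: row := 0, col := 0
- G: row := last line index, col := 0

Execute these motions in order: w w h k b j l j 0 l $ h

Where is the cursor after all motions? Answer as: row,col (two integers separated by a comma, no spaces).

Answer: 2,19

Derivation:
After 1 (w): row=0 col=5 char='m'
After 2 (w): row=1 col=2 char='f'
After 3 (h): row=1 col=1 char='_'
After 4 (k): row=0 col=1 char='u'
After 5 (b): row=0 col=0 char='s'
After 6 (j): row=1 col=0 char='_'
After 7 (l): row=1 col=1 char='_'
After 8 (j): row=2 col=1 char='a'
After 9 (0): row=2 col=0 char='c'
After 10 (l): row=2 col=1 char='a'
After 11 ($): row=2 col=20 char='r'
After 12 (h): row=2 col=19 char='a'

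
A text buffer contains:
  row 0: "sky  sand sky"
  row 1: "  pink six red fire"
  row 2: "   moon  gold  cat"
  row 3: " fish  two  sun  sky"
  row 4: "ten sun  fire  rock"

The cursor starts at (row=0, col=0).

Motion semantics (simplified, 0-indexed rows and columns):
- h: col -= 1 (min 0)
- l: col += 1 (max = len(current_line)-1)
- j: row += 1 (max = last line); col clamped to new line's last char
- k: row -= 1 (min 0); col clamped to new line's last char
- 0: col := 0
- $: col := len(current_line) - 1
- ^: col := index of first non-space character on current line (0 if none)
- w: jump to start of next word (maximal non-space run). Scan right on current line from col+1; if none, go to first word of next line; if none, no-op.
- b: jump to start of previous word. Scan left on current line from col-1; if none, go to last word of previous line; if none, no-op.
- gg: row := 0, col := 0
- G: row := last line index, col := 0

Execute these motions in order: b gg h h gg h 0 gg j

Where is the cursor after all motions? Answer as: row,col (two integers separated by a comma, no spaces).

Answer: 1,0

Derivation:
After 1 (b): row=0 col=0 char='s'
After 2 (gg): row=0 col=0 char='s'
After 3 (h): row=0 col=0 char='s'
After 4 (h): row=0 col=0 char='s'
After 5 (gg): row=0 col=0 char='s'
After 6 (h): row=0 col=0 char='s'
After 7 (0): row=0 col=0 char='s'
After 8 (gg): row=0 col=0 char='s'
After 9 (j): row=1 col=0 char='_'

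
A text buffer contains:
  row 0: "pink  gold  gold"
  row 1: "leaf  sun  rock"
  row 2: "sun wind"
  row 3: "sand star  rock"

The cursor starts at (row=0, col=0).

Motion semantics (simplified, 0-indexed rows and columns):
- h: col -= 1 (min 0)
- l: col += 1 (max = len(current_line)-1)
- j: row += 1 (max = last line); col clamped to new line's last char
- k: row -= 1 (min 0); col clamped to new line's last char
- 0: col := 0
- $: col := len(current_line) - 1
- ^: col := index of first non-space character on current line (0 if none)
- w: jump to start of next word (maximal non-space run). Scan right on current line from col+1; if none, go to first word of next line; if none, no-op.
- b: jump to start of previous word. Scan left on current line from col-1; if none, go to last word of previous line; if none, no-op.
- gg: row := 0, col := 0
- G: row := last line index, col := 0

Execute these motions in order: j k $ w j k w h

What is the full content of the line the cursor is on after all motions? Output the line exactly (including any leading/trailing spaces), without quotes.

Answer: leaf  sun  rock

Derivation:
After 1 (j): row=1 col=0 char='l'
After 2 (k): row=0 col=0 char='p'
After 3 ($): row=0 col=15 char='d'
After 4 (w): row=1 col=0 char='l'
After 5 (j): row=2 col=0 char='s'
After 6 (k): row=1 col=0 char='l'
After 7 (w): row=1 col=6 char='s'
After 8 (h): row=1 col=5 char='_'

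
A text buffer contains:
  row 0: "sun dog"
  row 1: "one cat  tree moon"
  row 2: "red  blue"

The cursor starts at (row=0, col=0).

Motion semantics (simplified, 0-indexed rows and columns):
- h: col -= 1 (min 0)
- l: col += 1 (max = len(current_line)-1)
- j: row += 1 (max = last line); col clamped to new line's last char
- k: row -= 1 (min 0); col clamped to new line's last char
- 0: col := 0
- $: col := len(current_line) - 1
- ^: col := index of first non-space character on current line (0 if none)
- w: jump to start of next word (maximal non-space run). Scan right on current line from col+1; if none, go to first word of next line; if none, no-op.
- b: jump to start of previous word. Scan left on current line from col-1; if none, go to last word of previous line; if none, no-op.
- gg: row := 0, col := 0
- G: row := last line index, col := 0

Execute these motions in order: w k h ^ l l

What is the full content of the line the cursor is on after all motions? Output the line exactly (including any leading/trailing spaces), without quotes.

After 1 (w): row=0 col=4 char='d'
After 2 (k): row=0 col=4 char='d'
After 3 (h): row=0 col=3 char='_'
After 4 (^): row=0 col=0 char='s'
After 5 (l): row=0 col=1 char='u'
After 6 (l): row=0 col=2 char='n'

Answer: sun dog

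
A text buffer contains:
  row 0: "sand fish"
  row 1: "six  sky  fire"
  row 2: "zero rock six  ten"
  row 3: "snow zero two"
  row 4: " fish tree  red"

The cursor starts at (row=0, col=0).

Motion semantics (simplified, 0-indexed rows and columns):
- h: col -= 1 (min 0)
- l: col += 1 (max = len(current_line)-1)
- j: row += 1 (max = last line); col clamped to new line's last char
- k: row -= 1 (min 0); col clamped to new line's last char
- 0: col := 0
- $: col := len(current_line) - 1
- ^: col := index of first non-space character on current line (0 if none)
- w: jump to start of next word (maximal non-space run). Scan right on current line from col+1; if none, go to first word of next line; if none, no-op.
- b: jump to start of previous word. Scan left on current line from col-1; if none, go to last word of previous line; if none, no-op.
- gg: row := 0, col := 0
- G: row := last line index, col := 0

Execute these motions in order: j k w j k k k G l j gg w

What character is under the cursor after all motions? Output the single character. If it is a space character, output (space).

Answer: f

Derivation:
After 1 (j): row=1 col=0 char='s'
After 2 (k): row=0 col=0 char='s'
After 3 (w): row=0 col=5 char='f'
After 4 (j): row=1 col=5 char='s'
After 5 (k): row=0 col=5 char='f'
After 6 (k): row=0 col=5 char='f'
After 7 (k): row=0 col=5 char='f'
After 8 (G): row=4 col=0 char='_'
After 9 (l): row=4 col=1 char='f'
After 10 (j): row=4 col=1 char='f'
After 11 (gg): row=0 col=0 char='s'
After 12 (w): row=0 col=5 char='f'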